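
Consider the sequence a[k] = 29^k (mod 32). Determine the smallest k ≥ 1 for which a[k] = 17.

We have a[0] = 1; a[1] = 29; a[2] = 9; a[3] = 5; a[4] = 17; a[5] = 13; a[6] = 25; a[7] = 21; a[8] = 1.
The sequence repeats with period 8.
The value 17 first appears (with k ≥ 1) at a[4].

4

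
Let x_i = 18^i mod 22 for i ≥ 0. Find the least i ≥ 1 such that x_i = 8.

9

x_0 = 1, x_1 = 18, x_2 = 16, x_3 = 2, x_4 = 14, x_5 = 10, x_6 = 4, x_7 = 6, x_8 = 20, x_9 = 8, x_{10} = 12, x_{11} = 18.
Since x_{11} = x_1 = 18, the sequence is eventually periodic: after a pre-period of length 1 it cycles with period 10.
The value 8 first appears (with i ≥ 1) at x_9.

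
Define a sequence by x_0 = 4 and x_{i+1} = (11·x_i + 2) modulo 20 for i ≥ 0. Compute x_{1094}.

Computing terms: x_0 = 4,  x_1 = 6,  x_2 = 8,  x_3 = 10,  x_4 = 12,  x_5 = 14,  x_6 = 16,  x_7 = 18,  x_8 = 0,  x_9 = 2,  x_{10} = 4.
Since x_{10} = x_0 = 4, the sequence is periodic with period 10.
(1094 - 0) mod 10 = 4, so x_{1094} = x_4 = 12.

12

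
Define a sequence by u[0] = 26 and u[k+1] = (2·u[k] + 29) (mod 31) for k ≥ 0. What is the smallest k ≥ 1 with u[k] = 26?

5

u[0] = 26,  u[1] = 19,  u[2] = 5,  u[3] = 8,  u[4] = 14,  u[5] = 26.
The sequence repeats with period 5.
The value 26 next appears (with k ≥ 1) at u[5].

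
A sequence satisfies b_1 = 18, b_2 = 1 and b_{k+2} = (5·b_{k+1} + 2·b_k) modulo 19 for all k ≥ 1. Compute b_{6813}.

We have b_1 = 18,  b_2 = 1,  b_3 = 3,  b_4 = 17,  b_5 = 15,  b_6 = 14,  b_7 = 5,  b_8 = 15,  b_9 = 9,  b_{10} = 18,  b_{11} = 13,  b_{12} = 6,  b_{13} = 18,  b_{14} = 7,  b_{15} = 14,  b_{16} = 8,  b_{17} = 11,  b_{18} = 14,  b_{19} = 16,  b_{20} = 13,  b_{21} = 2,  b_{22} = 17,  b_{23} = 13,  b_{24} = 4,  b_{25} = 8,  b_{26} = 10,  b_{27} = 9,  b_{28} = 8,  b_{29} = 1,  b_{30} = 2,  b_{31} = 12,  b_{32} = 7,  b_{33} = 2,  b_{34} = 5,  b_{35} = 10,  b_{36} = 3,  b_{37} = 16,  b_{38} = 10,  b_{39} = 6,  b_{40} = 12,  b_{41} = 15,  b_{42} = 4,  b_{43} = 12,  b_{44} = 11,  b_{45} = 3,  b_{46} = 18,  b_{47} = 1.
Since (b_{46}, b_{47}) = (b_1, b_2) = (18, 1) (two consecutive terms determine the rest), the sequence is periodic with period 45.
(6813 - 1) mod 45 = 17, so b_{6813} = b_{18} = 14.

14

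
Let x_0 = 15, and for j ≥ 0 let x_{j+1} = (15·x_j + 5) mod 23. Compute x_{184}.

x_0 = 15; x_1 = 0; x_2 = 5; x_3 = 11; x_4 = 9; x_5 = 2; x_6 = 12; x_7 = 1; x_8 = 20; x_9 = 6; x_{10} = 3; x_{11} = 4; x_{12} = 19; x_{13} = 14; x_{14} = 8; x_{15} = 10; x_{16} = 17; x_{17} = 7; x_{18} = 18; x_{19} = 22; x_{20} = 13; x_{21} = 16; x_{22} = 15.
Since x_{22} = x_0 = 15, the sequence is periodic with period 22.
(184 - 0) mod 22 = 8, so x_{184} = x_8 = 20.

20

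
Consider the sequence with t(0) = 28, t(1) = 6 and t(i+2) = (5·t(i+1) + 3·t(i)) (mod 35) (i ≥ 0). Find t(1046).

16

Listing terms: t(0) = 28; t(1) = 6; t(2) = 9; t(3) = 28; t(4) = 27; t(5) = 9; t(6) = 21; t(7) = 27; t(8) = 23; t(9) = 21; t(10) = 34; t(11) = 23; t(12) = 7; t(13) = 34; t(14) = 16; t(15) = 7; t(16) = 13; t(17) = 16; t(18) = 14; t(19) = 13; t(20) = 2; t(21) = 14; t(22) = 6; t(23) = 2; t(24) = 28; t(25) = 6.
The sequence repeats with period 24.
So t(1046) = t(0 + ((1046-0) mod 24)) = t(14) = 16.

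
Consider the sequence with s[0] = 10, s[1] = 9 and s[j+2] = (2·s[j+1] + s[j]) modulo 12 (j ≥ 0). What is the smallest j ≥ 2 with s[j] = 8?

6

s[0] = 10, s[1] = 9, s[2] = 4, s[3] = 5, s[4] = 2, s[5] = 9, s[6] = 8, s[7] = 1, s[8] = 10, s[9] = 9.
Since (s[8], s[9]) = (s[0], s[1]) = (10, 9) (two consecutive terms determine the rest), the sequence is periodic with period 8.
The value 8 first appears (with j ≥ 2) at s[6].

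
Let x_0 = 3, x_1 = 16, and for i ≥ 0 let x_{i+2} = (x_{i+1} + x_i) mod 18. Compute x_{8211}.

Listing terms: x_0 = 3; x_1 = 16; x_2 = 1; x_3 = 17; x_4 = 0; x_5 = 17; x_6 = 17; x_7 = 16; x_8 = 15; x_9 = 13; x_{10} = 10; x_{11} = 5; x_{12} = 15; x_{13} = 2; x_{14} = 17; x_{15} = 1; x_{16} = 0; x_{17} = 1; x_{18} = 1; x_{19} = 2; x_{20} = 3; x_{21} = 5; x_{22} = 8; x_{23} = 13; x_{24} = 3; x_{25} = 16.
Since (x_{24}, x_{25}) = (x_0, x_1) = (3, 16) (two consecutive terms determine the rest), the sequence is periodic with period 24.
(8211 - 0) mod 24 = 3, so x_{8211} = x_3 = 17.

17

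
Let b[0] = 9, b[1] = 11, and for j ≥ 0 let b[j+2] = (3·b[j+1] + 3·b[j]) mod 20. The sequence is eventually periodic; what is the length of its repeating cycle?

12

Listing terms: b[0] = 9; b[1] = 11; b[2] = 0; b[3] = 13; b[4] = 19; b[5] = 16; b[6] = 5; b[7] = 3; b[8] = 4; b[9] = 1; b[10] = 15; b[11] = 8; b[12] = 9; b[13] = 11.
Since (b[12], b[13]) = (b[0], b[1]) = (9, 11) (two consecutive terms determine the rest), the sequence is periodic with period 12.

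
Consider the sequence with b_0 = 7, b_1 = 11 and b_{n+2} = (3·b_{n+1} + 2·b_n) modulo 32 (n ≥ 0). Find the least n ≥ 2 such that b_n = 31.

We have b_0 = 7, b_1 = 11, b_2 = 15, b_3 = 3, b_4 = 7, b_5 = 27, b_6 = 31, b_7 = 19, b_8 = 23, b_9 = 11, b_{10} = 15.
Since (b_9, b_{10}) = (b_1, b_2) = (11, 15) (two consecutive terms determine the rest), the sequence is eventually periodic: after a pre-period of length 1 it cycles with period 8.
The value 31 first appears (with n ≥ 2) at b_6.

6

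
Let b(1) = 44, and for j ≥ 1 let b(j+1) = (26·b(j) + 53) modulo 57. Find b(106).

We have b(1) = 44; b(2) = 0; b(3) = 53; b(4) = 6; b(5) = 38; b(6) = 15; b(7) = 44.
The sequence repeats with period 6.
So b(106) = b(1 + ((106-1) mod 6)) = b(4) = 6.

6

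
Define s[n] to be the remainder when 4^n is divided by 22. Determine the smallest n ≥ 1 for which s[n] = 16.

We have s[0] = 1,  s[1] = 4,  s[2] = 16,  s[3] = 20,  s[4] = 14,  s[5] = 12,  s[6] = 4.
Since s[6] = s[1] = 4, the sequence is eventually periodic: after a pre-period of length 1 it cycles with period 5.
The value 16 first appears (with n ≥ 1) at s[2].

2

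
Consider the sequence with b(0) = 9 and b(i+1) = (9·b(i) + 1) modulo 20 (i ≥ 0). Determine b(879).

b(0) = 9; b(1) = 2; b(2) = 19; b(3) = 12; b(4) = 9.
Since b(4) = b(0) = 9, the sequence is periodic with period 4.
(879 - 0) mod 4 = 3, so b(879) = b(3) = 12.

12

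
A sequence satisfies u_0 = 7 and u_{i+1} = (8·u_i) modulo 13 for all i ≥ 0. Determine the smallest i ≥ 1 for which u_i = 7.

Listing terms: u_0 = 7; u_1 = 4; u_2 = 6; u_3 = 9; u_4 = 7.
The sequence repeats with period 4.
The value 7 next appears (with i ≥ 1) at u_4.

4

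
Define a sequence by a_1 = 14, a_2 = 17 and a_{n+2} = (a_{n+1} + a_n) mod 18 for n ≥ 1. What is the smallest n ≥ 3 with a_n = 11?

Listing terms: a_1 = 14; a_2 = 17; a_3 = 13; a_4 = 12; a_5 = 7; a_6 = 1; a_7 = 8; a_8 = 9; a_9 = 17; a_{10} = 8; a_{11} = 7; a_{12} = 15; a_{13} = 4; a_{14} = 1; a_{15} = 5; a_{16} = 6; a_{17} = 11; a_{18} = 17; a_{19} = 10; a_{20} = 9; a_{21} = 1; a_{22} = 10; a_{23} = 11; a_{24} = 3; a_{25} = 14; a_{26} = 17.
The sequence repeats with period 24.
The value 11 first appears (with n ≥ 3) at a_{17}.

17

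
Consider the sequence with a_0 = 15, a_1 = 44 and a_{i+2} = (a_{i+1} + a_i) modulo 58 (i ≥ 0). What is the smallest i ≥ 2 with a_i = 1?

2

Listing terms: a_0 = 15,  a_1 = 44,  a_2 = 1,  a_3 = 45,  a_4 = 46,  a_5 = 33,  a_6 = 21,  a_7 = 54,  a_8 = 17,  a_9 = 13,  a_{10} = 30,  a_{11} = 43,  a_{12} = 15,  a_{13} = 0,  a_{14} = 15,  a_{15} = 15,  a_{16} = 30,  a_{17} = 45,  a_{18} = 17,  a_{19} = 4,  a_{20} = 21,  a_{21} = 25,  a_{22} = 46,  a_{23} = 13,  a_{24} = 1,  a_{25} = 14,  a_{26} = 15,  a_{27} = 29,  a_{28} = 44,  a_{29} = 15,  a_{30} = 1,  a_{31} = 16,  a_{32} = 17,  a_{33} = 33,  a_{34} = 50,  a_{35} = 25,  a_{36} = 17,  a_{37} = 42,  a_{38} = 1,  a_{39} = 43,  a_{40} = 44,  a_{41} = 29,  a_{42} = 15,  a_{43} = 44.
Since (a_{42}, a_{43}) = (a_0, a_1) = (15, 44) (two consecutive terms determine the rest), the sequence is periodic with period 42.
The value 1 first appears (with i ≥ 2) at a_2.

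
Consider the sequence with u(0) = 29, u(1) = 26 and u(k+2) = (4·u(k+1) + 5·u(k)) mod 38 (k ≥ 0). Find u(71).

Listing terms: u(0) = 29,  u(1) = 26,  u(2) = 21,  u(3) = 24,  u(4) = 11,  u(5) = 12,  u(6) = 27,  u(7) = 16,  u(8) = 9,  u(9) = 2,  u(10) = 15,  u(11) = 32,  u(12) = 13,  u(13) = 22,  u(14) = 1,  u(15) = 0,  u(16) = 5,  u(17) = 20,  u(18) = 29,  u(19) = 26.
Since (u(18), u(19)) = (u(0), u(1)) = (29, 26) (two consecutive terms determine the rest), the sequence is periodic with period 18.
So u(71) = u(0 + ((71-0) mod 18)) = u(17) = 20.

20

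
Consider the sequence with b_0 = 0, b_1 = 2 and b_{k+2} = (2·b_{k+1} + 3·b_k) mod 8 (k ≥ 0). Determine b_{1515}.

Computing terms: b_0 = 0,  b_1 = 2,  b_2 = 4,  b_3 = 6,  b_4 = 0,  b_5 = 2.
The sequence repeats with period 4.
So b_{1515} = b_{0 + ((1515-0) mod 4)} = b_3 = 6.

6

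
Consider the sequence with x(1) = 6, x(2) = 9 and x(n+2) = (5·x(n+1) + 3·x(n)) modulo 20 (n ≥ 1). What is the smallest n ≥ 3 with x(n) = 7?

15

Computing terms: x(1) = 6, x(2) = 9, x(3) = 3, x(4) = 2, x(5) = 19, x(6) = 1, x(7) = 2, x(8) = 13, x(9) = 11, x(10) = 14, x(11) = 3, x(12) = 17, x(13) = 14, x(14) = 1, x(15) = 7, x(16) = 18, x(17) = 11, x(18) = 9, x(19) = 18, x(20) = 17, x(21) = 19, x(22) = 6, x(23) = 7, x(24) = 13, x(25) = 6, x(26) = 9.
Since (x(25), x(26)) = (x(1), x(2)) = (6, 9) (two consecutive terms determine the rest), the sequence is periodic with period 24.
The value 7 first appears (with n ≥ 3) at x(15).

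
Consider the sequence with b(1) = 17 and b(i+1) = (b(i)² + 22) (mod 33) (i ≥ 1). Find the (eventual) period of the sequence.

We have b(1) = 17; b(2) = 14; b(3) = 20; b(4) = 26; b(5) = 5; b(6) = 14.
Since b(6) = b(2) = 14, the sequence is eventually periodic: after a pre-period of length 1 it cycles with period 4.

4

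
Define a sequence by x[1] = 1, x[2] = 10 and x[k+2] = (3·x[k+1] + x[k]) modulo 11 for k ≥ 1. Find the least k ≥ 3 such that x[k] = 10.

x[1] = 1,  x[2] = 10,  x[3] = 9,  x[4] = 4,  x[5] = 10,  x[6] = 1,  x[7] = 2,  x[8] = 7,  x[9] = 1,  x[10] = 10.
The sequence repeats with period 8.
The value 10 first appears (with k ≥ 3) at x[5].

5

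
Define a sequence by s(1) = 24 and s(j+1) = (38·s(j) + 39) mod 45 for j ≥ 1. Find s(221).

We have s(1) = 24,  s(2) = 6,  s(3) = 42,  s(4) = 15,  s(5) = 24.
Since s(5) = s(1) = 24, the sequence is periodic with period 4.
(221 - 1) mod 4 = 0, so s(221) = s(1) = 24.

24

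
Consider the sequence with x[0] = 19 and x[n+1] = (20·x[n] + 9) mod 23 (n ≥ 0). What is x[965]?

Computing terms: x[0] = 19; x[1] = 21; x[2] = 15; x[3] = 10; x[4] = 2; x[5] = 3; x[6] = 0; x[7] = 9; x[8] = 5; x[9] = 17; x[10] = 4; x[11] = 20; x[12] = 18; x[13] = 1; x[14] = 6; x[15] = 14; x[16] = 13; x[17] = 16; x[18] = 7; x[19] = 11; x[20] = 22; x[21] = 12; x[22] = 19.
Since x[22] = x[0] = 19, the sequence is periodic with period 22.
(965 - 0) mod 22 = 19, so x[965] = x[19] = 11.

11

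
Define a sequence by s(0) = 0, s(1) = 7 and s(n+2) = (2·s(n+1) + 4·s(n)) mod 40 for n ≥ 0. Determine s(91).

Computing terms: s(0) = 0; s(1) = 7; s(2) = 14; s(3) = 16; s(4) = 8; s(5) = 0; s(6) = 32; s(7) = 24; s(8) = 16; s(9) = 8.
Since (s(8), s(9)) = (s(3), s(4)) = (16, 8) (two consecutive terms determine the rest), the sequence is eventually periodic: after a pre-period of length 3 it cycles with period 5.
For n ≥ 3, s(n) depends only on (n - 3) mod 5. (91 - 3) mod 5 = 3, so s(91) = s(6) = 32.

32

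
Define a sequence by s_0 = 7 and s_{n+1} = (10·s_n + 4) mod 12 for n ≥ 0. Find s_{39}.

Computing terms: s_0 = 7,  s_1 = 2,  s_2 = 0,  s_3 = 4,  s_4 = 8,  s_5 = 0.
Since s_5 = s_2 = 0, the sequence is eventually periodic: after a pre-period of length 2 it cycles with period 3.
For n ≥ 2, s_n depends only on (n - 2) mod 3. (39 - 2) mod 3 = 1, so s_{39} = s_3 = 4.

4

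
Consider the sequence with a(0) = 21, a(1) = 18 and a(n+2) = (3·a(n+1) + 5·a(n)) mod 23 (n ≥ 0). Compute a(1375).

Listing terms: a(0) = 21; a(1) = 18; a(2) = 21; a(3) = 15; a(4) = 12; a(5) = 19; a(6) = 2; a(7) = 9; a(8) = 14; a(9) = 18; a(10) = 9; a(11) = 2; a(12) = 5; a(13) = 2; a(14) = 8; a(15) = 11; a(16) = 4; a(17) = 21; a(18) = 14; a(19) = 9; a(20) = 5; a(21) = 14; a(22) = 21; a(23) = 18.
The sequence repeats with period 22.
So a(1375) = a(0 + ((1375-0) mod 22)) = a(11) = 2.

2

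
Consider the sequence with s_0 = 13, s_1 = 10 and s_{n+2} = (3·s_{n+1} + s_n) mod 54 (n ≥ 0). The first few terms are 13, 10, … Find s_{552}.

We have s_0 = 13, s_1 = 10, s_2 = 43, s_3 = 31, s_4 = 28, s_5 = 7, s_6 = 49, s_7 = 46, s_8 = 25, s_9 = 13, s_{10} = 10.
The sequence repeats with period 9.
So s_{552} = s_{0 + ((552-0) mod 9)} = s_3 = 31.

31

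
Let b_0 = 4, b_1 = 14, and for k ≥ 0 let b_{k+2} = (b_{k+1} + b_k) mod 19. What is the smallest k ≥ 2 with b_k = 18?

We have b_0 = 4; b_1 = 14; b_2 = 18; b_3 = 13; b_4 = 12; b_5 = 6; b_6 = 18; b_7 = 5; b_8 = 4; b_9 = 9; b_{10} = 13; b_{11} = 3; b_{12} = 16; b_{13} = 0; b_{14} = 16; b_{15} = 16; b_{16} = 13; b_{17} = 10; b_{18} = 4; b_{19} = 14.
Since (b_{18}, b_{19}) = (b_0, b_1) = (4, 14) (two consecutive terms determine the rest), the sequence is periodic with period 18.
The value 18 first appears (with k ≥ 2) at b_2.

2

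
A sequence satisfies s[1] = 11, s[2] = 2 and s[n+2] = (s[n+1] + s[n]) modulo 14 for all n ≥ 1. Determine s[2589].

7

Computing terms: s[1] = 11,  s[2] = 2,  s[3] = 13,  s[4] = 1,  s[5] = 0,  s[6] = 1,  s[7] = 1,  s[8] = 2,  s[9] = 3,  s[10] = 5,  s[11] = 8,  s[12] = 13,  s[13] = 7,  s[14] = 6,  s[15] = 13,  s[16] = 5,  s[17] = 4,  s[18] = 9,  s[19] = 13,  s[20] = 8,  s[21] = 7,  s[22] = 1,  s[23] = 8,  s[24] = 9,  s[25] = 3,  s[26] = 12,  s[27] = 1,  s[28] = 13,  s[29] = 0,  s[30] = 13,  s[31] = 13,  s[32] = 12,  s[33] = 11,  s[34] = 9,  s[35] = 6,  s[36] = 1,  s[37] = 7,  s[38] = 8,  s[39] = 1,  s[40] = 9,  s[41] = 10,  s[42] = 5,  s[43] = 1,  s[44] = 6,  s[45] = 7,  s[46] = 13,  s[47] = 6,  s[48] = 5,  s[49] = 11,  s[50] = 2.
Since (s[49], s[50]) = (s[1], s[2]) = (11, 2) (two consecutive terms determine the rest), the sequence is periodic with period 48.
So s[2589] = s[1 + ((2589-1) mod 48)] = s[45] = 7.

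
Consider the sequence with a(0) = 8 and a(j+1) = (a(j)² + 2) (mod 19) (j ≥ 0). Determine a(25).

0

We have a(0) = 8; a(1) = 9; a(2) = 7; a(3) = 13; a(4) = 0; a(5) = 2; a(6) = 6; a(7) = 0.
Since a(7) = a(4) = 0, the sequence is eventually periodic: after a pre-period of length 4 it cycles with period 3.
For j ≥ 4, a(j) depends only on (j - 4) mod 3. (25 - 4) mod 3 = 0, so a(25) = a(4) = 0.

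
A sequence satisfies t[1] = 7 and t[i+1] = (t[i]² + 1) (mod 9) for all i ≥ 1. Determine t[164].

Computing terms: t[1] = 7, t[2] = 5, t[3] = 8, t[4] = 2, t[5] = 5.
Since t[5] = t[2] = 5, the sequence is eventually periodic: after a pre-period of length 1 it cycles with period 3.
For i ≥ 2, t[i] depends only on (i - 2) mod 3. (164 - 2) mod 3 = 0, so t[164] = t[2] = 5.

5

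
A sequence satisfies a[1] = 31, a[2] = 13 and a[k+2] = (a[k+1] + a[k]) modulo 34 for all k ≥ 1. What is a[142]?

1

a[1] = 31, a[2] = 13, a[3] = 10, a[4] = 23, a[5] = 33, a[6] = 22, a[7] = 21, a[8] = 9, a[9] = 30, a[10] = 5, a[11] = 1, a[12] = 6, a[13] = 7, a[14] = 13, a[15] = 20, a[16] = 33, a[17] = 19, a[18] = 18, a[19] = 3, a[20] = 21, a[21] = 24, a[22] = 11, a[23] = 1, a[24] = 12, a[25] = 13, a[26] = 25, a[27] = 4, a[28] = 29, a[29] = 33, a[30] = 28, a[31] = 27, a[32] = 21, a[33] = 14, a[34] = 1, a[35] = 15, a[36] = 16, a[37] = 31, a[38] = 13.
Since (a[37], a[38]) = (a[1], a[2]) = (31, 13) (two consecutive terms determine the rest), the sequence is periodic with period 36.
(142 - 1) mod 36 = 33, so a[142] = a[34] = 1.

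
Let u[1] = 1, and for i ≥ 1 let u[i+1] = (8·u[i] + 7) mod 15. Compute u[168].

3

Computing terms: u[1] = 1, u[2] = 0, u[3] = 7, u[4] = 3, u[5] = 1.
Since u[5] = u[1] = 1, the sequence is periodic with period 4.
(168 - 1) mod 4 = 3, so u[168] = u[4] = 3.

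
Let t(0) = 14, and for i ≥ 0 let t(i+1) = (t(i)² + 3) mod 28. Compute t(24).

Listing terms: t(0) = 14,  t(1) = 3,  t(2) = 12,  t(3) = 7,  t(4) = 24,  t(5) = 19,  t(6) = 0,  t(7) = 3.
Since t(7) = t(1) = 3, the sequence is eventually periodic: after a pre-period of length 1 it cycles with period 6.
For i ≥ 1, t(i) depends only on (i - 1) mod 6. (24 - 1) mod 6 = 5, so t(24) = t(6) = 0.

0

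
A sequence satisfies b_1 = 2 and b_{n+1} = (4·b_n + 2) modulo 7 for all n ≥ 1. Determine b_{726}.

b_1 = 2,  b_2 = 3,  b_3 = 0,  b_4 = 2.
Since b_4 = b_1 = 2, the sequence is periodic with period 3.
So b_{726} = b_{1 + ((726-1) mod 3)} = b_3 = 0.

0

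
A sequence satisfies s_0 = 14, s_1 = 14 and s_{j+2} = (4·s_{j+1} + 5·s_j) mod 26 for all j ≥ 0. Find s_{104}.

We have s_0 = 14; s_1 = 14; s_2 = 22; s_3 = 2; s_4 = 14; s_5 = 14.
The sequence repeats with period 4.
So s_{104} = s_{0 + ((104-0) mod 4)} = s_0 = 14.

14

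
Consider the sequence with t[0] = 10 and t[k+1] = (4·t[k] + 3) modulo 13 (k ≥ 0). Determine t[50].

6

Computing terms: t[0] = 10; t[1] = 4; t[2] = 6; t[3] = 1; t[4] = 7; t[5] = 5; t[6] = 10.
The sequence repeats with period 6.
(50 - 0) mod 6 = 2, so t[50] = t[2] = 6.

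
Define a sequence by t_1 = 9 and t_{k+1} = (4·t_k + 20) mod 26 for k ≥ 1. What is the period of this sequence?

Computing terms: t_1 = 9,  t_2 = 4,  t_3 = 10,  t_4 = 8,  t_5 = 0,  t_6 = 20,  t_7 = 22,  t_8 = 4.
Since t_8 = t_2 = 4, the sequence is eventually periodic: after a pre-period of length 1 it cycles with period 6.

6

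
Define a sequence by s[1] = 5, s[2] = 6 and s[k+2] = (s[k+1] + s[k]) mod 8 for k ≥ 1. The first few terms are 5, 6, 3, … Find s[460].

1

Computing terms: s[1] = 5, s[2] = 6, s[3] = 3, s[4] = 1, s[5] = 4, s[6] = 5, s[7] = 1, s[8] = 6, s[9] = 7, s[10] = 5, s[11] = 4, s[12] = 1, s[13] = 5, s[14] = 6.
The sequence repeats with period 12.
So s[460] = s[1 + ((460-1) mod 12)] = s[4] = 1.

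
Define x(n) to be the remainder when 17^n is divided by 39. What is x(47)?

23

Listing terms: x(0) = 1, x(1) = 17, x(2) = 16, x(3) = 38, x(4) = 22, x(5) = 23, x(6) = 1.
Since x(6) = x(0) = 1, the sequence is periodic with period 6.
So x(47) = x(0 + ((47-0) mod 6)) = x(5) = 23.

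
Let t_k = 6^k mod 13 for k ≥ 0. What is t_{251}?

Listing terms: t_0 = 1; t_1 = 6; t_2 = 10; t_3 = 8; t_4 = 9; t_5 = 2; t_6 = 12; t_7 = 7; t_8 = 3; t_9 = 5; t_{10} = 4; t_{11} = 11; t_{12} = 1.
Since t_{12} = t_0 = 1, the sequence is periodic with period 12.
(251 - 0) mod 12 = 11, so t_{251} = t_{11} = 11.

11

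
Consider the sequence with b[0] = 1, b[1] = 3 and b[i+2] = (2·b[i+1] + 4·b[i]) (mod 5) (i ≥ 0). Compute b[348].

Listing terms: b[0] = 1; b[1] = 3; b[2] = 0; b[3] = 2; b[4] = 4; b[5] = 1; b[6] = 3.
Since (b[5], b[6]) = (b[0], b[1]) = (1, 3) (two consecutive terms determine the rest), the sequence is periodic with period 5.
(348 - 0) mod 5 = 3, so b[348] = b[3] = 2.

2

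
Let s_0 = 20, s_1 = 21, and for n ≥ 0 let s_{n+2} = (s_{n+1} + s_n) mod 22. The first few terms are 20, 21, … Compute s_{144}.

4

s_0 = 20; s_1 = 21; s_2 = 19; s_3 = 18; s_4 = 15; s_5 = 11; s_6 = 4; s_7 = 15; s_8 = 19; s_9 = 12; s_{10} = 9; s_{11} = 21; s_{12} = 8; s_{13} = 7; s_{14} = 15; s_{15} = 0; s_{16} = 15; s_{17} = 15; s_{18} = 8; s_{19} = 1; s_{20} = 9; s_{21} = 10; s_{22} = 19; s_{23} = 7; s_{24} = 4; s_{25} = 11; s_{26} = 15; s_{27} = 4; s_{28} = 19; s_{29} = 1; s_{30} = 20; s_{31} = 21.
Since (s_{30}, s_{31}) = (s_0, s_1) = (20, 21) (two consecutive terms determine the rest), the sequence is periodic with period 30.
(144 - 0) mod 30 = 24, so s_{144} = s_{24} = 4.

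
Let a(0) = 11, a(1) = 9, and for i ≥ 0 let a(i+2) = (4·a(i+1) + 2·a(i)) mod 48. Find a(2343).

Listing terms: a(0) = 11; a(1) = 9; a(2) = 10; a(3) = 10; a(4) = 12; a(5) = 20; a(6) = 8; a(7) = 24; a(8) = 16; a(9) = 16; a(10) = 0; a(11) = 32; a(12) = 32; a(13) = 0; a(14) = 16; a(15) = 16.
Since (a(14), a(15)) = (a(8), a(9)) = (16, 16) (two consecutive terms determine the rest), the sequence is eventually periodic: after a pre-period of length 8 it cycles with period 6.
For i ≥ 8, a(i) depends only on (i - 8) mod 6. (2343 - 8) mod 6 = 1, so a(2343) = a(9) = 16.

16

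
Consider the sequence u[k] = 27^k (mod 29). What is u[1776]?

7

Computing terms: u[1] = 27,  u[2] = 4,  u[3] = 21,  u[4] = 16,  u[5] = 26,  u[6] = 6,  u[7] = 17,  u[8] = 24,  u[9] = 10,  u[10] = 9,  u[11] = 11,  u[12] = 7,  u[13] = 15,  u[14] = 28,  u[15] = 2,  u[16] = 25,  u[17] = 8,  u[18] = 13,  u[19] = 3,  u[20] = 23,  u[21] = 12,  u[22] = 5,  u[23] = 19,  u[24] = 20,  u[25] = 18,  u[26] = 22,  u[27] = 14,  u[28] = 1,  u[29] = 27.
Since u[29] = u[1] = 27, the sequence is periodic with period 28.
(1776 - 1) mod 28 = 11, so u[1776] = u[12] = 7.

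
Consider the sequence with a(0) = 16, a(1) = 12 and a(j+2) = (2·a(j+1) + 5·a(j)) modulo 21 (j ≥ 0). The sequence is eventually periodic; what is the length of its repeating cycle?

24

We have a(0) = 16, a(1) = 12, a(2) = 20, a(3) = 16, a(4) = 6, a(5) = 8, a(6) = 4, a(7) = 6, a(8) = 11, a(9) = 10, a(10) = 12, a(11) = 11, a(12) = 19, a(13) = 9, a(14) = 8, a(15) = 19, a(16) = 15, a(17) = 20, a(18) = 10, a(19) = 15, a(20) = 17, a(21) = 4, a(22) = 9, a(23) = 17, a(24) = 16, a(25) = 12.
The sequence repeats with period 24.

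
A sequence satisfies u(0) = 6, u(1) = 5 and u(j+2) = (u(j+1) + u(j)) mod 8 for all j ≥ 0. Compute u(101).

We have u(0) = 6,  u(1) = 5,  u(2) = 3,  u(3) = 0,  u(4) = 3,  u(5) = 3,  u(6) = 6,  u(7) = 1,  u(8) = 7,  u(9) = 0,  u(10) = 7,  u(11) = 7,  u(12) = 6,  u(13) = 5.
The sequence repeats with period 12.
So u(101) = u(0 + ((101-0) mod 12)) = u(5) = 3.

3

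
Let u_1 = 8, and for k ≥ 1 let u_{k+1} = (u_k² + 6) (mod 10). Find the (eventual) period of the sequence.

3

Listing terms: u_1 = 8; u_2 = 0; u_3 = 6; u_4 = 2; u_5 = 0.
Since u_5 = u_2 = 0, the sequence is eventually periodic: after a pre-period of length 1 it cycles with period 3.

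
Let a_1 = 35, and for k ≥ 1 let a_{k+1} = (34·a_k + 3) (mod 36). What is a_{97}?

a_1 = 35, a_2 = 5, a_3 = 29, a_4 = 17, a_5 = 5.
Since a_5 = a_2 = 5, the sequence is eventually periodic: after a pre-period of length 1 it cycles with period 3.
For k ≥ 2, a_k depends only on (k - 2) mod 3. (97 - 2) mod 3 = 2, so a_{97} = a_4 = 17.

17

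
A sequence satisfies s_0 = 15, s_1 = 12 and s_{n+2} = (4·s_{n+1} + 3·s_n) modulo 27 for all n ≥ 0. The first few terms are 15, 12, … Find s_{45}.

3

Listing terms: s_0 = 15; s_1 = 12; s_2 = 12; s_3 = 3; s_4 = 21; s_5 = 12; s_6 = 3.
Since (s_5, s_6) = (s_2, s_3) = (12, 3) (two consecutive terms determine the rest), the sequence is eventually periodic: after a pre-period of length 2 it cycles with period 3.
For n ≥ 2, s_n depends only on (n - 2) mod 3. (45 - 2) mod 3 = 1, so s_{45} = s_3 = 3.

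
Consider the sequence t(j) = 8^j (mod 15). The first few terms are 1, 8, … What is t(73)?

t(0) = 1,  t(1) = 8,  t(2) = 4,  t(3) = 2,  t(4) = 1.
The sequence repeats with period 4.
So t(73) = t(0 + ((73-0) mod 4)) = t(1) = 8.

8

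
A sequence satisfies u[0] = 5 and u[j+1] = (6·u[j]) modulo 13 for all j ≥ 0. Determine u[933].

12

Computing terms: u[0] = 5,  u[1] = 4,  u[2] = 11,  u[3] = 1,  u[4] = 6,  u[5] = 10,  u[6] = 8,  u[7] = 9,  u[8] = 2,  u[9] = 12,  u[10] = 7,  u[11] = 3,  u[12] = 5.
Since u[12] = u[0] = 5, the sequence is periodic with period 12.
(933 - 0) mod 12 = 9, so u[933] = u[9] = 12.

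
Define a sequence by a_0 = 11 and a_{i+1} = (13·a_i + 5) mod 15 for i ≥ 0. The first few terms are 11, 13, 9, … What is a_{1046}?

9

We have a_0 = 11, a_1 = 13, a_2 = 9, a_3 = 2, a_4 = 1, a_5 = 3, a_6 = 14, a_7 = 7, a_8 = 6, a_9 = 8, a_{10} = 4, a_{11} = 12, a_{12} = 11.
Since a_{12} = a_0 = 11, the sequence is periodic with period 12.
(1046 - 0) mod 12 = 2, so a_{1046} = a_2 = 9.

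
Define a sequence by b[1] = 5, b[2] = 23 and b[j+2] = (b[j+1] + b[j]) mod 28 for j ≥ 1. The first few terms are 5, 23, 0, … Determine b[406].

11

Computing terms: b[1] = 5, b[2] = 23, b[3] = 0, b[4] = 23, b[5] = 23, b[6] = 18, b[7] = 13, b[8] = 3, b[9] = 16, b[10] = 19, b[11] = 7, b[12] = 26, b[13] = 5, b[14] = 3, b[15] = 8, b[16] = 11, b[17] = 19, b[18] = 2, b[19] = 21, b[20] = 23, b[21] = 16, b[22] = 11, b[23] = 27, b[24] = 10, b[25] = 9, b[26] = 19, b[27] = 0, b[28] = 19, b[29] = 19, b[30] = 10, b[31] = 1, b[32] = 11, b[33] = 12, b[34] = 23, b[35] = 7, b[36] = 2, b[37] = 9, b[38] = 11, b[39] = 20, b[40] = 3, b[41] = 23, b[42] = 26, b[43] = 21, b[44] = 19, b[45] = 12, b[46] = 3, b[47] = 15, b[48] = 18, b[49] = 5, b[50] = 23.
The sequence repeats with period 48.
So b[406] = b[1 + ((406-1) mod 48)] = b[22] = 11.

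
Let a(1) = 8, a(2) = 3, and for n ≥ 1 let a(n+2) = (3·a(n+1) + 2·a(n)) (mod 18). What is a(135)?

7

a(1) = 8; a(2) = 3; a(3) = 7; a(4) = 9; a(5) = 5; a(6) = 15; a(7) = 1; a(8) = 15; a(9) = 11; a(10) = 9; a(11) = 13; a(12) = 3; a(13) = 17; a(14) = 3; a(15) = 7.
Since (a(14), a(15)) = (a(2), a(3)) = (3, 7) (two consecutive terms determine the rest), the sequence is eventually periodic: after a pre-period of length 1 it cycles with period 12.
For n ≥ 2, a(n) depends only on (n - 2) mod 12. (135 - 2) mod 12 = 1, so a(135) = a(3) = 7.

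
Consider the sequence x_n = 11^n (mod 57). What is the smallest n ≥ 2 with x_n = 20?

x_1 = 11; x_2 = 7; x_3 = 20; x_4 = 49; x_5 = 26; x_6 = 1; x_7 = 11.
The sequence repeats with period 6.
The value 20 first appears (with n ≥ 2) at x_3.

3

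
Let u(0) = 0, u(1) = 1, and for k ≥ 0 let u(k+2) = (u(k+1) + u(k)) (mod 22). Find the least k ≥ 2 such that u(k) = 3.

u(0) = 0,  u(1) = 1,  u(2) = 1,  u(3) = 2,  u(4) = 3,  u(5) = 5,  u(6) = 8,  u(7) = 13,  u(8) = 21,  u(9) = 12,  u(10) = 11,  u(11) = 1,  u(12) = 12,  u(13) = 13,  u(14) = 3,  u(15) = 16,  u(16) = 19,  u(17) = 13,  u(18) = 10,  u(19) = 1,  u(20) = 11,  u(21) = 12,  u(22) = 1,  u(23) = 13,  u(24) = 14,  u(25) = 5,  u(26) = 19,  u(27) = 2,  u(28) = 21,  u(29) = 1,  u(30) = 0,  u(31) = 1.
The sequence repeats with period 30.
The value 3 first appears (with k ≥ 2) at u(4).

4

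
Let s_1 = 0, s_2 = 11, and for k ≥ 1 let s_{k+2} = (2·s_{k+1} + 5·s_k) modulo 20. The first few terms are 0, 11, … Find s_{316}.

19

s_1 = 0,  s_2 = 11,  s_3 = 2,  s_4 = 19,  s_5 = 8,  s_6 = 11,  s_7 = 2.
Since (s_6, s_7) = (s_2, s_3) = (11, 2) (two consecutive terms determine the rest), the sequence is eventually periodic: after a pre-period of length 1 it cycles with period 4.
For k ≥ 2, s_k depends only on (k - 2) mod 4. (316 - 2) mod 4 = 2, so s_{316} = s_4 = 19.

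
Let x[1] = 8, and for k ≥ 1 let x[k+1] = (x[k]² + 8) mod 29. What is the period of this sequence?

5

Computing terms: x[1] = 8; x[2] = 14; x[3] = 1; x[4] = 9; x[5] = 2; x[6] = 12; x[7] = 7; x[8] = 28; x[9] = 9.
Since x[9] = x[4] = 9, the sequence is eventually periodic: after a pre-period of length 3 it cycles with period 5.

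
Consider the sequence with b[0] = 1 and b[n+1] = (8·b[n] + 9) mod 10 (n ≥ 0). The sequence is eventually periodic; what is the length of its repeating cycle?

We have b[0] = 1,  b[1] = 7,  b[2] = 5,  b[3] = 9,  b[4] = 1.
The sequence repeats with period 4.

4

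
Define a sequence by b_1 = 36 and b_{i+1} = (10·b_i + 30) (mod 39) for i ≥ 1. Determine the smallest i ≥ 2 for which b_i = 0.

2

Listing terms: b_1 = 36,  b_2 = 0,  b_3 = 30,  b_4 = 18,  b_5 = 15,  b_6 = 24,  b_7 = 36.
Since b_7 = b_1 = 36, the sequence is periodic with period 6.
The value 0 first appears (with i ≥ 2) at b_2.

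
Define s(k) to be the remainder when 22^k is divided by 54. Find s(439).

Computing terms: s(1) = 22, s(2) = 52, s(3) = 10, s(4) = 4, s(5) = 34, s(6) = 46, s(7) = 40, s(8) = 16, s(9) = 28, s(10) = 22.
Since s(10) = s(1) = 22, the sequence is periodic with period 9.
So s(439) = s(1 + ((439-1) mod 9)) = s(7) = 40.

40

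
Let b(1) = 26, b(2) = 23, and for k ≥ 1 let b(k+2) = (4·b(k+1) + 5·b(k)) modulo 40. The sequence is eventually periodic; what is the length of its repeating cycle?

We have b(1) = 26; b(2) = 23; b(3) = 22; b(4) = 3; b(5) = 2; b(6) = 23; b(7) = 22.
Since (b(6), b(7)) = (b(2), b(3)) = (23, 22) (two consecutive terms determine the rest), the sequence is eventually periodic: after a pre-period of length 1 it cycles with period 4.

4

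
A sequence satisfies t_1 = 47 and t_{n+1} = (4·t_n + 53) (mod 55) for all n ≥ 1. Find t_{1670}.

We have t_1 = 47, t_2 = 21, t_3 = 27, t_4 = 51, t_5 = 37, t_6 = 36, t_7 = 32, t_8 = 16, t_9 = 7, t_{10} = 26, t_{11} = 47.
The sequence repeats with period 10.
So t_{1670} = t_{1 + ((1670-1) mod 10)} = t_{10} = 26.

26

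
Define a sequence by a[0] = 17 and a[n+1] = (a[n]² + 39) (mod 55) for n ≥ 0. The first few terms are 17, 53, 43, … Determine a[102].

43

Listing terms: a[0] = 17, a[1] = 53, a[2] = 43, a[3] = 18, a[4] = 33, a[5] = 28, a[6] = 53.
Since a[6] = a[1] = 53, the sequence is eventually periodic: after a pre-period of length 1 it cycles with period 5.
For n ≥ 1, a[n] depends only on (n - 1) mod 5. (102 - 1) mod 5 = 1, so a[102] = a[2] = 43.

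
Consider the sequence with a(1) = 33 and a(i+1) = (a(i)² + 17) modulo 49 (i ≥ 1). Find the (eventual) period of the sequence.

3

We have a(1) = 33,  a(2) = 28,  a(3) = 17,  a(4) = 12,  a(5) = 14,  a(6) = 17.
Since a(6) = a(3) = 17, the sequence is eventually periodic: after a pre-period of length 2 it cycles with period 3.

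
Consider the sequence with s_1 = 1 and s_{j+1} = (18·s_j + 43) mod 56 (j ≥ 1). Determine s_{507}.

21

s_1 = 1; s_2 = 5; s_3 = 21; s_4 = 29; s_5 = 5.
Since s_5 = s_2 = 5, the sequence is eventually periodic: after a pre-period of length 1 it cycles with period 3.
For j ≥ 2, s_j depends only on (j - 2) mod 3. (507 - 2) mod 3 = 1, so s_{507} = s_3 = 21.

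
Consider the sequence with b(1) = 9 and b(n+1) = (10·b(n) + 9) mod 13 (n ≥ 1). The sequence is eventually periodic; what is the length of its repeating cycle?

6

We have b(1) = 9, b(2) = 8, b(3) = 11, b(4) = 2, b(5) = 3, b(6) = 0, b(7) = 9.
The sequence repeats with period 6.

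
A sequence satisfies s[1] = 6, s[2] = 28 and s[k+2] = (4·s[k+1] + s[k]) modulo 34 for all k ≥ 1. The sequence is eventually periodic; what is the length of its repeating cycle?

We have s[1] = 6, s[2] = 28, s[3] = 16, s[4] = 24, s[5] = 10, s[6] = 30, s[7] = 28, s[8] = 6, s[9] = 18, s[10] = 10, s[11] = 24, s[12] = 4, s[13] = 6, s[14] = 28.
The sequence repeats with period 12.

12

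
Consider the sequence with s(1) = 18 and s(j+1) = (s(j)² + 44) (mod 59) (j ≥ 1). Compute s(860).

45

Computing terms: s(1) = 18,  s(2) = 14,  s(3) = 4,  s(4) = 1,  s(5) = 45,  s(6) = 4.
Since s(6) = s(3) = 4, the sequence is eventually periodic: after a pre-period of length 2 it cycles with period 3.
For j ≥ 3, s(j) depends only on (j - 3) mod 3. (860 - 3) mod 3 = 2, so s(860) = s(5) = 45.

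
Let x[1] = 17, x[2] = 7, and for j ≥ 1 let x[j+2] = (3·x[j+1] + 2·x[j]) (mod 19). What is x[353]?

Computing terms: x[1] = 17, x[2] = 7, x[3] = 17, x[4] = 8, x[5] = 1, x[6] = 0, x[7] = 2, x[8] = 6, x[9] = 3, x[10] = 2, x[11] = 12, x[12] = 2, x[13] = 11, x[14] = 18, x[15] = 0, x[16] = 17, x[17] = 13, x[18] = 16, x[19] = 17, x[20] = 7.
Since (x[19], x[20]) = (x[1], x[2]) = (17, 7) (two consecutive terms determine the rest), the sequence is periodic with period 18.
So x[353] = x[1 + ((353-1) mod 18)] = x[11] = 12.

12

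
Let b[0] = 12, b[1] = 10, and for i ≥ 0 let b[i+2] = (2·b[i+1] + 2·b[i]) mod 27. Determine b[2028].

0

b[0] = 12; b[1] = 10; b[2] = 17; b[3] = 0; b[4] = 7; b[5] = 14; b[6] = 15; b[7] = 4; b[8] = 11; b[9] = 3; b[10] = 1; b[11] = 8; b[12] = 18; b[13] = 25; b[14] = 5; b[15] = 6; b[16] = 22; b[17] = 2; b[18] = 21; b[19] = 19; b[20] = 26; b[21] = 9; b[22] = 16; b[23] = 23; b[24] = 24; b[25] = 13; b[26] = 20; b[27] = 12; b[28] = 10.
The sequence repeats with period 27.
(2028 - 0) mod 27 = 3, so b[2028] = b[3] = 0.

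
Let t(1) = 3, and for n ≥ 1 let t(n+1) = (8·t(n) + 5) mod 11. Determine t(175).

We have t(1) = 3, t(2) = 7, t(3) = 6, t(4) = 9, t(5) = 0, t(6) = 5, t(7) = 1, t(8) = 2, t(9) = 10, t(10) = 8, t(11) = 3.
The sequence repeats with period 10.
So t(175) = t(1 + ((175-1) mod 10)) = t(5) = 0.

0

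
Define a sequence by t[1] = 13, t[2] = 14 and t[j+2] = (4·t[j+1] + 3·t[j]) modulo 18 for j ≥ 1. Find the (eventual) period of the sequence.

6

We have t[1] = 13, t[2] = 14, t[3] = 5, t[4] = 8, t[5] = 11, t[6] = 14, t[7] = 17, t[8] = 2, t[9] = 5, t[10] = 8.
Since (t[9], t[10]) = (t[3], t[4]) = (5, 8) (two consecutive terms determine the rest), the sequence is eventually periodic: after a pre-period of length 2 it cycles with period 6.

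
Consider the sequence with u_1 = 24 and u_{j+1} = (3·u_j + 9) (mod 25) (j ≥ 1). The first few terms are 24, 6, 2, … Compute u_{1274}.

1

Listing terms: u_1 = 24; u_2 = 6; u_3 = 2; u_4 = 15; u_5 = 4; u_6 = 21; u_7 = 22; u_8 = 0; u_9 = 9; u_{10} = 11; u_{11} = 17; u_{12} = 10; u_{13} = 14; u_{14} = 1; u_{15} = 12; u_{16} = 20; u_{17} = 19; u_{18} = 16; u_{19} = 7; u_{20} = 5; u_{21} = 24.
Since u_{21} = u_1 = 24, the sequence is periodic with period 20.
So u_{1274} = u_{1 + ((1274-1) mod 20)} = u_{14} = 1.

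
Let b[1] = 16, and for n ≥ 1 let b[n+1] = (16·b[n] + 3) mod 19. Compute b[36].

2

Computing terms: b[1] = 16,  b[2] = 12,  b[3] = 5,  b[4] = 7,  b[5] = 1,  b[6] = 0,  b[7] = 3,  b[8] = 13,  b[9] = 2,  b[10] = 16.
Since b[10] = b[1] = 16, the sequence is periodic with period 9.
So b[36] = b[1 + ((36-1) mod 9)] = b[9] = 2.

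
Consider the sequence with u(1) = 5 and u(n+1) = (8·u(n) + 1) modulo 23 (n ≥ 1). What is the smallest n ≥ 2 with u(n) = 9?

Computing terms: u(1) = 5; u(2) = 18; u(3) = 7; u(4) = 11; u(5) = 20; u(6) = 0; u(7) = 1; u(8) = 9; u(9) = 4; u(10) = 10; u(11) = 12; u(12) = 5.
The sequence repeats with period 11.
The value 9 first appears (with n ≥ 2) at u(8).

8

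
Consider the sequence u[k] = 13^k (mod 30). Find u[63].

7

Computing terms: u[1] = 13; u[2] = 19; u[3] = 7; u[4] = 1; u[5] = 13.
Since u[5] = u[1] = 13, the sequence is periodic with period 4.
(63 - 1) mod 4 = 2, so u[63] = u[3] = 7.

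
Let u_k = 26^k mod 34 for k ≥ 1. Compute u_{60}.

Listing terms: u_1 = 26, u_2 = 30, u_3 = 32, u_4 = 16, u_5 = 8, u_6 = 4, u_7 = 2, u_8 = 18, u_9 = 26.
The sequence repeats with period 8.
So u_{60} = u_{1 + ((60-1) mod 8)} = u_4 = 16.

16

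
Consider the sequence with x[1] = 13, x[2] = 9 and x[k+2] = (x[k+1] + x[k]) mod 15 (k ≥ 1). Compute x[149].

8

Listing terms: x[1] = 13; x[2] = 9; x[3] = 7; x[4] = 1; x[5] = 8; x[6] = 9; x[7] = 2; x[8] = 11; x[9] = 13; x[10] = 9.
Since (x[9], x[10]) = (x[1], x[2]) = (13, 9) (two consecutive terms determine the rest), the sequence is periodic with period 8.
(149 - 1) mod 8 = 4, so x[149] = x[5] = 8.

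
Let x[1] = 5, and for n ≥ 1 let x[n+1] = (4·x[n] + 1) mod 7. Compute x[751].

Listing terms: x[1] = 5; x[2] = 0; x[3] = 1; x[4] = 5.
Since x[4] = x[1] = 5, the sequence is periodic with period 3.
So x[751] = x[1 + ((751-1) mod 3)] = x[1] = 5.

5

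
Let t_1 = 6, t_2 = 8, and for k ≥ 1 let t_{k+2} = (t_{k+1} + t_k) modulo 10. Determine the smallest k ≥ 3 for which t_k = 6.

5

Listing terms: t_1 = 6,  t_2 = 8,  t_3 = 4,  t_4 = 2,  t_5 = 6,  t_6 = 8.
Since (t_5, t_6) = (t_1, t_2) = (6, 8) (two consecutive terms determine the rest), the sequence is periodic with period 4.
The value 6 next appears (with k ≥ 3) at t_5.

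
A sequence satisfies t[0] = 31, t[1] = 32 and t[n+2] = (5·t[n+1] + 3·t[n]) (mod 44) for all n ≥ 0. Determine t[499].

36

Computing terms: t[0] = 31, t[1] = 32, t[2] = 33, t[3] = 41, t[4] = 40, t[5] = 15, t[6] = 19, t[7] = 8, t[8] = 9, t[9] = 25, t[10] = 20, t[11] = 43, t[12] = 11, t[13] = 8, t[14] = 29, t[15] = 37, t[16] = 8, t[17] = 19, t[18] = 31, t[19] = 36, t[20] = 9, t[21] = 21, t[22] = 0, t[23] = 19, t[24] = 7, t[25] = 4, t[26] = 41, t[27] = 41, t[28] = 20, t[29] = 3, t[30] = 31, t[31] = 32.
The sequence repeats with period 30.
So t[499] = t[0 + ((499-0) mod 30)] = t[19] = 36.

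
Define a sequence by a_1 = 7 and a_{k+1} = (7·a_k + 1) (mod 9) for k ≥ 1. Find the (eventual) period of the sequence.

9

We have a_1 = 7; a_2 = 5; a_3 = 0; a_4 = 1; a_5 = 8; a_6 = 3; a_7 = 4; a_8 = 2; a_9 = 6; a_{10} = 7.
Since a_{10} = a_1 = 7, the sequence is periodic with period 9.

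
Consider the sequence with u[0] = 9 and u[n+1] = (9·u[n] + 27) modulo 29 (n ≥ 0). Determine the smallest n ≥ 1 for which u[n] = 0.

u[0] = 9, u[1] = 21, u[2] = 13, u[3] = 28, u[4] = 18, u[5] = 15, u[6] = 17, u[7] = 6, u[8] = 23, u[9] = 2, u[10] = 16, u[11] = 26, u[12] = 0, u[13] = 27, u[14] = 9.
Since u[14] = u[0] = 9, the sequence is periodic with period 14.
The value 0 first appears (with n ≥ 1) at u[12].

12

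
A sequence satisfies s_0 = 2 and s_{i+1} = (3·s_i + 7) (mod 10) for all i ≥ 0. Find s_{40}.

2

s_0 = 2, s_1 = 3, s_2 = 6, s_3 = 5, s_4 = 2.
Since s_4 = s_0 = 2, the sequence is periodic with period 4.
(40 - 0) mod 4 = 0, so s_{40} = s_0 = 2.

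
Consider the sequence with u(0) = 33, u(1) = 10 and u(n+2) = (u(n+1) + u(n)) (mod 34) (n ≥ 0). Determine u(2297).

15

u(0) = 33,  u(1) = 10,  u(2) = 9,  u(3) = 19,  u(4) = 28,  u(5) = 13,  u(6) = 7,  u(7) = 20,  u(8) = 27,  u(9) = 13,  u(10) = 6,  u(11) = 19,  u(12) = 25,  u(13) = 10,  u(14) = 1,  u(15) = 11,  u(16) = 12,  u(17) = 23,  u(18) = 1,  u(19) = 24,  u(20) = 25,  u(21) = 15,  u(22) = 6,  u(23) = 21,  u(24) = 27,  u(25) = 14,  u(26) = 7,  u(27) = 21,  u(28) = 28,  u(29) = 15,  u(30) = 9,  u(31) = 24,  u(32) = 33,  u(33) = 23,  u(34) = 22,  u(35) = 11,  u(36) = 33,  u(37) = 10.
The sequence repeats with period 36.
(2297 - 0) mod 36 = 29, so u(2297) = u(29) = 15.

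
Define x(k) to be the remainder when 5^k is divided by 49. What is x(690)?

We have x(1) = 5, x(2) = 25, x(3) = 27, x(4) = 37, x(5) = 38, x(6) = 43, x(7) = 19, x(8) = 46, x(9) = 34, x(10) = 23, x(11) = 17, x(12) = 36, x(13) = 33, x(14) = 18, x(15) = 41, x(16) = 9, x(17) = 45, x(18) = 29, x(19) = 47, x(20) = 39, x(21) = 48, x(22) = 44, x(23) = 24, x(24) = 22, x(25) = 12, x(26) = 11, x(27) = 6, x(28) = 30, x(29) = 3, x(30) = 15, x(31) = 26, x(32) = 32, x(33) = 13, x(34) = 16, x(35) = 31, x(36) = 8, x(37) = 40, x(38) = 4, x(39) = 20, x(40) = 2, x(41) = 10, x(42) = 1, x(43) = 5.
Since x(43) = x(1) = 5, the sequence is periodic with period 42.
(690 - 1) mod 42 = 17, so x(690) = x(18) = 29.

29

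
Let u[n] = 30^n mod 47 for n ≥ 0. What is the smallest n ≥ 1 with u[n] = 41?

11

Listing terms: u[0] = 1, u[1] = 30, u[2] = 7, u[3] = 22, u[4] = 2, u[5] = 13, u[6] = 14, u[7] = 44, u[8] = 4, u[9] = 26, u[10] = 28, u[11] = 41, u[12] = 8, u[13] = 5, u[14] = 9, u[15] = 35, u[16] = 16, u[17] = 10, u[18] = 18, u[19] = 23, u[20] = 32, u[21] = 20, u[22] = 36, u[23] = 46, u[24] = 17, u[25] = 40, u[26] = 25, u[27] = 45, u[28] = 34, u[29] = 33, u[30] = 3, u[31] = 43, u[32] = 21, u[33] = 19, u[34] = 6, u[35] = 39, u[36] = 42, u[37] = 38, u[38] = 12, u[39] = 31, u[40] = 37, u[41] = 29, u[42] = 24, u[43] = 15, u[44] = 27, u[45] = 11, u[46] = 1.
The sequence repeats with period 46.
The value 41 first appears (with n ≥ 1) at u[11].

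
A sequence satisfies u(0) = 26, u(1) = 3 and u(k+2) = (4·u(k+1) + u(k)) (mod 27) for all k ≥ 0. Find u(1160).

Listing terms: u(0) = 26,  u(1) = 3,  u(2) = 11,  u(3) = 20,  u(4) = 10,  u(5) = 6,  u(6) = 7,  u(7) = 7,  u(8) = 8,  u(9) = 12,  u(10) = 2,  u(11) = 20,  u(12) = 1,  u(13) = 24,  u(14) = 16,  u(15) = 7,  u(16) = 17,  u(17) = 21,  u(18) = 20,  u(19) = 20,  u(20) = 19,  u(21) = 15,  u(22) = 25,  u(23) = 7,  u(24) = 26,  u(25) = 3.
The sequence repeats with period 24.
(1160 - 0) mod 24 = 8, so u(1160) = u(8) = 8.

8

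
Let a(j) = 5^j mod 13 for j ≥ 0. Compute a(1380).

1

Computing terms: a(0) = 1; a(1) = 5; a(2) = 12; a(3) = 8; a(4) = 1.
Since a(4) = a(0) = 1, the sequence is periodic with period 4.
So a(1380) = a(0 + ((1380-0) mod 4)) = a(0) = 1.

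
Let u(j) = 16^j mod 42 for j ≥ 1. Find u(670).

16

u(1) = 16; u(2) = 4; u(3) = 22; u(4) = 16.
The sequence repeats with period 3.
(670 - 1) mod 3 = 0, so u(670) = u(1) = 16.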